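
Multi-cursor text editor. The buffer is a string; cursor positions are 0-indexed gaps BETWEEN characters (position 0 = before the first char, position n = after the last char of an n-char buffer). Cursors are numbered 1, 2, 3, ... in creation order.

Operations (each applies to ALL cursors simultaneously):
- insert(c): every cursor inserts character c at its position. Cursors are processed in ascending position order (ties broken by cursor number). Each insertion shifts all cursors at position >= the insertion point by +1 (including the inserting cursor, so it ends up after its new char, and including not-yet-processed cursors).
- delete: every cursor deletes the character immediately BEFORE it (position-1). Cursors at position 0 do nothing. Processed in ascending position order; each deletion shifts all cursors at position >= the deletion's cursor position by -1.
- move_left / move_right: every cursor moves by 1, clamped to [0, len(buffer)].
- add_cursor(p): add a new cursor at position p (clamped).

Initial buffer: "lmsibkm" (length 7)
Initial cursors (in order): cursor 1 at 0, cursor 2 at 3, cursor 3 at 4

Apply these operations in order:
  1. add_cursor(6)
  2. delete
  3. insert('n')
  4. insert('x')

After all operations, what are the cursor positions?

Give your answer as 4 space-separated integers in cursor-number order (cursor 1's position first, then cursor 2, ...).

Answer: 2 8 8 11

Derivation:
After op 1 (add_cursor(6)): buffer="lmsibkm" (len 7), cursors c1@0 c2@3 c3@4 c4@6, authorship .......
After op 2 (delete): buffer="lmbm" (len 4), cursors c1@0 c2@2 c3@2 c4@3, authorship ....
After op 3 (insert('n')): buffer="nlmnnbnm" (len 8), cursors c1@1 c2@5 c3@5 c4@7, authorship 1..23.4.
After op 4 (insert('x')): buffer="nxlmnnxxbnxm" (len 12), cursors c1@2 c2@8 c3@8 c4@11, authorship 11..2323.44.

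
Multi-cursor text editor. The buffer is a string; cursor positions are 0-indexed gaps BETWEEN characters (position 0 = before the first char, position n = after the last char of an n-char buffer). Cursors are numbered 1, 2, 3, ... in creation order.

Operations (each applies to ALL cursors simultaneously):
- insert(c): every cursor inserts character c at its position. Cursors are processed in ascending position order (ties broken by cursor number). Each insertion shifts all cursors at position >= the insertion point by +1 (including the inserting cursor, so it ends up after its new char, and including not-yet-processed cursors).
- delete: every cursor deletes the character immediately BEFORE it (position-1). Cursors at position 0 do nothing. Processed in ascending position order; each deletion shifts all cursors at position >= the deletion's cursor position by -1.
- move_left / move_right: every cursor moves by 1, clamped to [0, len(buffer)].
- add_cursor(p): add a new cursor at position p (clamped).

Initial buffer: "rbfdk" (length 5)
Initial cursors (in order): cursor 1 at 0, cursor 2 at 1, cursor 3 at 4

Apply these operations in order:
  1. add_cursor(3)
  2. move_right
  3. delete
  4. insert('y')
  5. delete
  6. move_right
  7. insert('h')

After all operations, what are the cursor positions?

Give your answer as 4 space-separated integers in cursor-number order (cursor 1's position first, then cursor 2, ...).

After op 1 (add_cursor(3)): buffer="rbfdk" (len 5), cursors c1@0 c2@1 c4@3 c3@4, authorship .....
After op 2 (move_right): buffer="rbfdk" (len 5), cursors c1@1 c2@2 c4@4 c3@5, authorship .....
After op 3 (delete): buffer="f" (len 1), cursors c1@0 c2@0 c3@1 c4@1, authorship .
After op 4 (insert('y')): buffer="yyfyy" (len 5), cursors c1@2 c2@2 c3@5 c4@5, authorship 12.34
After op 5 (delete): buffer="f" (len 1), cursors c1@0 c2@0 c3@1 c4@1, authorship .
After op 6 (move_right): buffer="f" (len 1), cursors c1@1 c2@1 c3@1 c4@1, authorship .
After op 7 (insert('h')): buffer="fhhhh" (len 5), cursors c1@5 c2@5 c3@5 c4@5, authorship .1234

Answer: 5 5 5 5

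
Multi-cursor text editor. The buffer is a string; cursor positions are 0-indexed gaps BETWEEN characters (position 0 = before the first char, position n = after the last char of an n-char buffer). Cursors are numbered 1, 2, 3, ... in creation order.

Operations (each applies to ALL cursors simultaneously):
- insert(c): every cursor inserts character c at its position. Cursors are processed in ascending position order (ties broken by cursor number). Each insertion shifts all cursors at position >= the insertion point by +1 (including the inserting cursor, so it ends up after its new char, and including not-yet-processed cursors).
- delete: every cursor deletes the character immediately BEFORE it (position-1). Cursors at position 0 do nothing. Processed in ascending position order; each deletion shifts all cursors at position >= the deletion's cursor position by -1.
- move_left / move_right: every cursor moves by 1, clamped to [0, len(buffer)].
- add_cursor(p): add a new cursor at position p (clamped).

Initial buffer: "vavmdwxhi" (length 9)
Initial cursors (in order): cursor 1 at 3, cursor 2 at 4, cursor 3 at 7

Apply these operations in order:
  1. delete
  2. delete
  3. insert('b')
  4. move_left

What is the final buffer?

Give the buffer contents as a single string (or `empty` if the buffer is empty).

After op 1 (delete): buffer="vadwhi" (len 6), cursors c1@2 c2@2 c3@4, authorship ......
After op 2 (delete): buffer="dhi" (len 3), cursors c1@0 c2@0 c3@1, authorship ...
After op 3 (insert('b')): buffer="bbdbhi" (len 6), cursors c1@2 c2@2 c3@4, authorship 12.3..
After op 4 (move_left): buffer="bbdbhi" (len 6), cursors c1@1 c2@1 c3@3, authorship 12.3..

Answer: bbdbhi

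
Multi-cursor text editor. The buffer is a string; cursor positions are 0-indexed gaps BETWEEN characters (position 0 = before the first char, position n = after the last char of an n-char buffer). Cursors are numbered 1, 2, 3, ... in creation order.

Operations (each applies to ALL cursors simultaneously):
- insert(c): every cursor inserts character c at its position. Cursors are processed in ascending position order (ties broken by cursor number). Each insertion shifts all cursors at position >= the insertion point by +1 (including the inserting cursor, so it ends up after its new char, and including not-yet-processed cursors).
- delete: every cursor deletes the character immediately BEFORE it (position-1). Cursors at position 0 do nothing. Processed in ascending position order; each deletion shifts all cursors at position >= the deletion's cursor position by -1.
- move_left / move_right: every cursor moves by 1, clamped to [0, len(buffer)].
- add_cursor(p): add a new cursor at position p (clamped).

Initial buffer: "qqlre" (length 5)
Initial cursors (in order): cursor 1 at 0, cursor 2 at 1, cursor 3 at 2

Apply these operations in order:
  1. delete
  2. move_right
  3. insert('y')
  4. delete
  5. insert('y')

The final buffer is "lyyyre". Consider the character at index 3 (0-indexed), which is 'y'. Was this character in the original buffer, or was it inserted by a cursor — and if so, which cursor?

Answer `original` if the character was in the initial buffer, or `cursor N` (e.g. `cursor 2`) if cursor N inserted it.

After op 1 (delete): buffer="lre" (len 3), cursors c1@0 c2@0 c3@0, authorship ...
After op 2 (move_right): buffer="lre" (len 3), cursors c1@1 c2@1 c3@1, authorship ...
After op 3 (insert('y')): buffer="lyyyre" (len 6), cursors c1@4 c2@4 c3@4, authorship .123..
After op 4 (delete): buffer="lre" (len 3), cursors c1@1 c2@1 c3@1, authorship ...
After op 5 (insert('y')): buffer="lyyyre" (len 6), cursors c1@4 c2@4 c3@4, authorship .123..
Authorship (.=original, N=cursor N): . 1 2 3 . .
Index 3: author = 3

Answer: cursor 3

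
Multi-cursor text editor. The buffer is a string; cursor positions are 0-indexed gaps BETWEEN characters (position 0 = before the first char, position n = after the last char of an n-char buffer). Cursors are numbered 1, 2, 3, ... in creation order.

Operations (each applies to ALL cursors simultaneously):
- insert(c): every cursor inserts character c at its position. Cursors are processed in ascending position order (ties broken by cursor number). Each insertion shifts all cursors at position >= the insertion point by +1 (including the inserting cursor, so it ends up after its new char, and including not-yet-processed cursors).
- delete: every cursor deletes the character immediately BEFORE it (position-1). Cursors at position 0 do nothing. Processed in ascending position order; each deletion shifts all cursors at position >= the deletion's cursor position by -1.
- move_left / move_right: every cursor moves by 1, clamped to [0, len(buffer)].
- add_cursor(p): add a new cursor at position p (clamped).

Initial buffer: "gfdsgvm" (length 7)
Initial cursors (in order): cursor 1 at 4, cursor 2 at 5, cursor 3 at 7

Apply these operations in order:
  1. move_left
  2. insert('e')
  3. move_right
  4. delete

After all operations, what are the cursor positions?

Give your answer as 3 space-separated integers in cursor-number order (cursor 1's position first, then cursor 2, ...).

Answer: 4 5 7

Derivation:
After op 1 (move_left): buffer="gfdsgvm" (len 7), cursors c1@3 c2@4 c3@6, authorship .......
After op 2 (insert('e')): buffer="gfdesegvem" (len 10), cursors c1@4 c2@6 c3@9, authorship ...1.2..3.
After op 3 (move_right): buffer="gfdesegvem" (len 10), cursors c1@5 c2@7 c3@10, authorship ...1.2..3.
After op 4 (delete): buffer="gfdeeve" (len 7), cursors c1@4 c2@5 c3@7, authorship ...12.3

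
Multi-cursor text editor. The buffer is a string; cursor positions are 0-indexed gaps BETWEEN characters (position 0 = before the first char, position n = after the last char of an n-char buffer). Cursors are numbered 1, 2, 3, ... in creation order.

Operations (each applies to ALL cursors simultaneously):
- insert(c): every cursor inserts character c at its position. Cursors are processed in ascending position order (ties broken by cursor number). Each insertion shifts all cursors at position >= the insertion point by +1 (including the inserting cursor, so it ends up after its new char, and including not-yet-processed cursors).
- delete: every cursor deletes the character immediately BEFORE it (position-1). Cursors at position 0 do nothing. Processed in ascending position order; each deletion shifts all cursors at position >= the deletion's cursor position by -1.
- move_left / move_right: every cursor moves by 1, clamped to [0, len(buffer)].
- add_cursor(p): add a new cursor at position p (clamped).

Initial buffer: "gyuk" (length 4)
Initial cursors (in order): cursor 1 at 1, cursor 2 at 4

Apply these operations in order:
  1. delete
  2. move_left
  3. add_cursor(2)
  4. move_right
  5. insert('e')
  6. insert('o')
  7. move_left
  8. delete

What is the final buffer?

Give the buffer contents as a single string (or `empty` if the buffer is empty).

Answer: youeo

Derivation:
After op 1 (delete): buffer="yu" (len 2), cursors c1@0 c2@2, authorship ..
After op 2 (move_left): buffer="yu" (len 2), cursors c1@0 c2@1, authorship ..
After op 3 (add_cursor(2)): buffer="yu" (len 2), cursors c1@0 c2@1 c3@2, authorship ..
After op 4 (move_right): buffer="yu" (len 2), cursors c1@1 c2@2 c3@2, authorship ..
After op 5 (insert('e')): buffer="yeuee" (len 5), cursors c1@2 c2@5 c3@5, authorship .1.23
After op 6 (insert('o')): buffer="yeoueeoo" (len 8), cursors c1@3 c2@8 c3@8, authorship .11.2323
After op 7 (move_left): buffer="yeoueeoo" (len 8), cursors c1@2 c2@7 c3@7, authorship .11.2323
After op 8 (delete): buffer="youeo" (len 5), cursors c1@1 c2@4 c3@4, authorship .1.23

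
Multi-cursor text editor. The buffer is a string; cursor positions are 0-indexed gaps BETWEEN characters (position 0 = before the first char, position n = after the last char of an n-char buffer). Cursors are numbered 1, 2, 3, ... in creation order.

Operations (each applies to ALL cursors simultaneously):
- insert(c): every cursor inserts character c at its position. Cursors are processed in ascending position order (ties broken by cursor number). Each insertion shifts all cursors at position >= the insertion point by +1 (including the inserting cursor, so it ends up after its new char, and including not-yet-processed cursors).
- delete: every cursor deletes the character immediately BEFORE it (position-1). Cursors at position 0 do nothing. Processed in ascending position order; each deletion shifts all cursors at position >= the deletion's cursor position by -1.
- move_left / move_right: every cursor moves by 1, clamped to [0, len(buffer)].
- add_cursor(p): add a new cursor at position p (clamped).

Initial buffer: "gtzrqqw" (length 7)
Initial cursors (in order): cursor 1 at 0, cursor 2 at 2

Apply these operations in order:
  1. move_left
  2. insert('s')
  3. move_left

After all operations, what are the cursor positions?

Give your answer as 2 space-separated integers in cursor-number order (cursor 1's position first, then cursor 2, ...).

After op 1 (move_left): buffer="gtzrqqw" (len 7), cursors c1@0 c2@1, authorship .......
After op 2 (insert('s')): buffer="sgstzrqqw" (len 9), cursors c1@1 c2@3, authorship 1.2......
After op 3 (move_left): buffer="sgstzrqqw" (len 9), cursors c1@0 c2@2, authorship 1.2......

Answer: 0 2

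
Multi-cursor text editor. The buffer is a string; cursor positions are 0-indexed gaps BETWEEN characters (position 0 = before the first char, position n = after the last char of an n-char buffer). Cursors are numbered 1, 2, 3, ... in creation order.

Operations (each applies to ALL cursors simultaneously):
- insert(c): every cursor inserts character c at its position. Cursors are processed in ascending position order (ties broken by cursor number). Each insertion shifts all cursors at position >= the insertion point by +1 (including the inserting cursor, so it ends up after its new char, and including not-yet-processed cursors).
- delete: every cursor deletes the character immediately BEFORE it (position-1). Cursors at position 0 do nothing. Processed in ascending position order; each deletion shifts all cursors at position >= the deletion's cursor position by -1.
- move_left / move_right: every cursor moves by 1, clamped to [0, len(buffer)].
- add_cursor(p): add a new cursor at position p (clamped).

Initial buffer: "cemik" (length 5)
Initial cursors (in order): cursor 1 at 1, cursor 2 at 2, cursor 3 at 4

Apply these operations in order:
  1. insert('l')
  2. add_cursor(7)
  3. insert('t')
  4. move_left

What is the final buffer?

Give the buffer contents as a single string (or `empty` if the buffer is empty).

Answer: clteltmilttk

Derivation:
After op 1 (insert('l')): buffer="clelmilk" (len 8), cursors c1@2 c2@4 c3@7, authorship .1.2..3.
After op 2 (add_cursor(7)): buffer="clelmilk" (len 8), cursors c1@2 c2@4 c3@7 c4@7, authorship .1.2..3.
After op 3 (insert('t')): buffer="clteltmilttk" (len 12), cursors c1@3 c2@6 c3@11 c4@11, authorship .11.22..334.
After op 4 (move_left): buffer="clteltmilttk" (len 12), cursors c1@2 c2@5 c3@10 c4@10, authorship .11.22..334.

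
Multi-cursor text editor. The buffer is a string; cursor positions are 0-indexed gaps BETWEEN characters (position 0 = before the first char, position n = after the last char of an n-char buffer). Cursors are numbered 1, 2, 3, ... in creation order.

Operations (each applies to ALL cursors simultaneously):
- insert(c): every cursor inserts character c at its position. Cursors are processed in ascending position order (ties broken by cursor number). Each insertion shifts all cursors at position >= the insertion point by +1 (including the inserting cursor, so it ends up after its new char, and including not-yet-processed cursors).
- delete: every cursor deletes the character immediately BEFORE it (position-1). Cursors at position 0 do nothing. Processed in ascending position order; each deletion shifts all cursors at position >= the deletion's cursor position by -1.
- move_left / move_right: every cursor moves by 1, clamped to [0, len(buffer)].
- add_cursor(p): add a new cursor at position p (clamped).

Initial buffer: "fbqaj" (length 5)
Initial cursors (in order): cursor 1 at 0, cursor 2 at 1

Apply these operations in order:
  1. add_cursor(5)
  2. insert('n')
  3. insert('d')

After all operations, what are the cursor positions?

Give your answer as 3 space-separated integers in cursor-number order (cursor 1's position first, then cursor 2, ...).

Answer: 2 5 11

Derivation:
After op 1 (add_cursor(5)): buffer="fbqaj" (len 5), cursors c1@0 c2@1 c3@5, authorship .....
After op 2 (insert('n')): buffer="nfnbqajn" (len 8), cursors c1@1 c2@3 c3@8, authorship 1.2....3
After op 3 (insert('d')): buffer="ndfndbqajnd" (len 11), cursors c1@2 c2@5 c3@11, authorship 11.22....33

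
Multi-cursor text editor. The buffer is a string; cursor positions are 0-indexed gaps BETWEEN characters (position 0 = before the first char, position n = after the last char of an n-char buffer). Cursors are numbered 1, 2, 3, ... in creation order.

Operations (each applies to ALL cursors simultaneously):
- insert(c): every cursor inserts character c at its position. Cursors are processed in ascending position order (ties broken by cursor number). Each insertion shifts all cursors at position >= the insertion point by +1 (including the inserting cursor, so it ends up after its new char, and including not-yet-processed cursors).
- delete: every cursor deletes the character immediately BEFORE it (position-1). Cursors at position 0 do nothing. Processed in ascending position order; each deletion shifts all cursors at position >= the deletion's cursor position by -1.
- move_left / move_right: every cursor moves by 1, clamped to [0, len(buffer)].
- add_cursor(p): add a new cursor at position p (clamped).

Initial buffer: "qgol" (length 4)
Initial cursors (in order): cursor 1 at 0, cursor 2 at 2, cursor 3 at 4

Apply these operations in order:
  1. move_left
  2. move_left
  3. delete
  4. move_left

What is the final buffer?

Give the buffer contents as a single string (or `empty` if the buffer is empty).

After op 1 (move_left): buffer="qgol" (len 4), cursors c1@0 c2@1 c3@3, authorship ....
After op 2 (move_left): buffer="qgol" (len 4), cursors c1@0 c2@0 c3@2, authorship ....
After op 3 (delete): buffer="qol" (len 3), cursors c1@0 c2@0 c3@1, authorship ...
After op 4 (move_left): buffer="qol" (len 3), cursors c1@0 c2@0 c3@0, authorship ...

Answer: qol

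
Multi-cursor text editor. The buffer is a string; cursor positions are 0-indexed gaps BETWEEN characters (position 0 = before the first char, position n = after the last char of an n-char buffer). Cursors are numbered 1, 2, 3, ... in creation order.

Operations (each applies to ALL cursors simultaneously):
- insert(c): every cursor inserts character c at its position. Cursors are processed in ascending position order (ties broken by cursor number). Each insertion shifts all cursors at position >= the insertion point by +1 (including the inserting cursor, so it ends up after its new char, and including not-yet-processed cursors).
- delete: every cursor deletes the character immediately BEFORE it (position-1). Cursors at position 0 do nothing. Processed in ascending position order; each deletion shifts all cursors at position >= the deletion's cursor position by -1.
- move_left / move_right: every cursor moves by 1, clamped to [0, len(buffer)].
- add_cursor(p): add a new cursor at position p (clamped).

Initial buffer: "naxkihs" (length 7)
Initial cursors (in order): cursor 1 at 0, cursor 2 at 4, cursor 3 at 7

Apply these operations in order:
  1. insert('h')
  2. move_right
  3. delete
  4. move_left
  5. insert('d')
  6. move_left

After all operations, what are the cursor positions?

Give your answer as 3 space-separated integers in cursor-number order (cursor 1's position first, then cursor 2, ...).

Answer: 0 5 8

Derivation:
After op 1 (insert('h')): buffer="hnaxkhihsh" (len 10), cursors c1@1 c2@6 c3@10, authorship 1....2...3
After op 2 (move_right): buffer="hnaxkhihsh" (len 10), cursors c1@2 c2@7 c3@10, authorship 1....2...3
After op 3 (delete): buffer="haxkhhs" (len 7), cursors c1@1 c2@5 c3@7, authorship 1...2..
After op 4 (move_left): buffer="haxkhhs" (len 7), cursors c1@0 c2@4 c3@6, authorship 1...2..
After op 5 (insert('d')): buffer="dhaxkdhhds" (len 10), cursors c1@1 c2@6 c3@9, authorship 11...22.3.
After op 6 (move_left): buffer="dhaxkdhhds" (len 10), cursors c1@0 c2@5 c3@8, authorship 11...22.3.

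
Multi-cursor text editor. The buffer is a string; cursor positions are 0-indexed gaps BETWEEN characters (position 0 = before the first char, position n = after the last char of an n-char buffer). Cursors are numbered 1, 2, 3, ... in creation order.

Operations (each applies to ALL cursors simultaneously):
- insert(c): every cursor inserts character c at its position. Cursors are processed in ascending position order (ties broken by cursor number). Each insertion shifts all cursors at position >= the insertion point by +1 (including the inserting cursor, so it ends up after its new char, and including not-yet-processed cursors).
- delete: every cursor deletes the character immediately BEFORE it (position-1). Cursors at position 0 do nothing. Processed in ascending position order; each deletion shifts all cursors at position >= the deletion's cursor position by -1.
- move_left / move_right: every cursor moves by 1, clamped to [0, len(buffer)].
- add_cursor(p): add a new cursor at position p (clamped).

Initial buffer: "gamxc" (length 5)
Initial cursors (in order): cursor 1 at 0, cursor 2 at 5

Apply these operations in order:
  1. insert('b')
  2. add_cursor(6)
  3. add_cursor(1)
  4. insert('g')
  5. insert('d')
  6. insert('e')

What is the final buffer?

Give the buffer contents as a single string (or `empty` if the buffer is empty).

Answer: bggddeegamxcgdebgde

Derivation:
After op 1 (insert('b')): buffer="bgamxcb" (len 7), cursors c1@1 c2@7, authorship 1.....2
After op 2 (add_cursor(6)): buffer="bgamxcb" (len 7), cursors c1@1 c3@6 c2@7, authorship 1.....2
After op 3 (add_cursor(1)): buffer="bgamxcb" (len 7), cursors c1@1 c4@1 c3@6 c2@7, authorship 1.....2
After op 4 (insert('g')): buffer="bgggamxcgbg" (len 11), cursors c1@3 c4@3 c3@9 c2@11, authorship 114.....322
After op 5 (insert('d')): buffer="bggddgamxcgdbgd" (len 15), cursors c1@5 c4@5 c3@12 c2@15, authorship 11414.....33222
After op 6 (insert('e')): buffer="bggddeegamxcgdebgde" (len 19), cursors c1@7 c4@7 c3@15 c2@19, authorship 1141414.....3332222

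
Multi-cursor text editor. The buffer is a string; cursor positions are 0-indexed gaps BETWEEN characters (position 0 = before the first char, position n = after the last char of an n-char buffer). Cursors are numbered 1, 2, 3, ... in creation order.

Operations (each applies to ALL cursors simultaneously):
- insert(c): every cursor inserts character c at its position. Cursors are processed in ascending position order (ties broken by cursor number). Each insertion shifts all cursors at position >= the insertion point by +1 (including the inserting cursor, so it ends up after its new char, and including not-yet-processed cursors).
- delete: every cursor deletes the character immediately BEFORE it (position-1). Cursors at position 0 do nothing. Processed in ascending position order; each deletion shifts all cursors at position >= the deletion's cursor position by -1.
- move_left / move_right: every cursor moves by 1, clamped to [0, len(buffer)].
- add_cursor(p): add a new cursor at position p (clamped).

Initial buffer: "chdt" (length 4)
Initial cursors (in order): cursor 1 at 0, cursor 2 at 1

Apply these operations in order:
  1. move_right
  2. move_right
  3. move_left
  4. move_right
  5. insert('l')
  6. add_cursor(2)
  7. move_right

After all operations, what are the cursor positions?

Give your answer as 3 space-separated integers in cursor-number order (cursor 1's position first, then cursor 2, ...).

Answer: 4 6 3

Derivation:
After op 1 (move_right): buffer="chdt" (len 4), cursors c1@1 c2@2, authorship ....
After op 2 (move_right): buffer="chdt" (len 4), cursors c1@2 c2@3, authorship ....
After op 3 (move_left): buffer="chdt" (len 4), cursors c1@1 c2@2, authorship ....
After op 4 (move_right): buffer="chdt" (len 4), cursors c1@2 c2@3, authorship ....
After op 5 (insert('l')): buffer="chldlt" (len 6), cursors c1@3 c2@5, authorship ..1.2.
After op 6 (add_cursor(2)): buffer="chldlt" (len 6), cursors c3@2 c1@3 c2@5, authorship ..1.2.
After op 7 (move_right): buffer="chldlt" (len 6), cursors c3@3 c1@4 c2@6, authorship ..1.2.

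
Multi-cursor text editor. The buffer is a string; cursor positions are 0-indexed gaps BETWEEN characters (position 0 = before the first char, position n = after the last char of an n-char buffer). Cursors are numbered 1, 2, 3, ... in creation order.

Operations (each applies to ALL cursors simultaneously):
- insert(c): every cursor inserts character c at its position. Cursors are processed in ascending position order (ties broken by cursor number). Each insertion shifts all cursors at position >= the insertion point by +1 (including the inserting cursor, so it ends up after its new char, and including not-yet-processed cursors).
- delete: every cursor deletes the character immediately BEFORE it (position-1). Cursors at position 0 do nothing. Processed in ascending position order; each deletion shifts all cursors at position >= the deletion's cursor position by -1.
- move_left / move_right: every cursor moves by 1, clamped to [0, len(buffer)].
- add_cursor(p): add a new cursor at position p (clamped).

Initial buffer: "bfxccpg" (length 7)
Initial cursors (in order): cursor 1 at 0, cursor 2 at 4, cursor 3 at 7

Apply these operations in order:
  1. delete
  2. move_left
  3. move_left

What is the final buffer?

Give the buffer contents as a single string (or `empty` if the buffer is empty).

After op 1 (delete): buffer="bfxcp" (len 5), cursors c1@0 c2@3 c3@5, authorship .....
After op 2 (move_left): buffer="bfxcp" (len 5), cursors c1@0 c2@2 c3@4, authorship .....
After op 3 (move_left): buffer="bfxcp" (len 5), cursors c1@0 c2@1 c3@3, authorship .....

Answer: bfxcp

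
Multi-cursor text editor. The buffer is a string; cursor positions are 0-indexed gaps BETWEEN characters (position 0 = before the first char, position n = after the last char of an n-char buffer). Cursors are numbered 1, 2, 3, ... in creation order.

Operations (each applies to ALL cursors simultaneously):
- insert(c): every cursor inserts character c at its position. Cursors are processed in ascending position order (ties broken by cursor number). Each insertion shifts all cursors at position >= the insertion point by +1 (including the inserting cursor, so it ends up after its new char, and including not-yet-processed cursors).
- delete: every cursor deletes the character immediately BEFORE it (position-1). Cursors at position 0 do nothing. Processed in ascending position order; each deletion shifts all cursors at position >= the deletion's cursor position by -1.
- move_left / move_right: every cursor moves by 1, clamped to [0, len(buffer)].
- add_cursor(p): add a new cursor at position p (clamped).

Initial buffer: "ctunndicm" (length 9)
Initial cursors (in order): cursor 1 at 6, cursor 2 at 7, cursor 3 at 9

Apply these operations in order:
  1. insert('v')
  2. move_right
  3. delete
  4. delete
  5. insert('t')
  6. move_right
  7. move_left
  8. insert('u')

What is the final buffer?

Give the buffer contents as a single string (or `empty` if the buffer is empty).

After op 1 (insert('v')): buffer="ctunndvivcmv" (len 12), cursors c1@7 c2@9 c3@12, authorship ......1.2..3
After op 2 (move_right): buffer="ctunndvivcmv" (len 12), cursors c1@8 c2@10 c3@12, authorship ......1.2..3
After op 3 (delete): buffer="ctunndvvm" (len 9), cursors c1@7 c2@8 c3@9, authorship ......12.
After op 4 (delete): buffer="ctunnd" (len 6), cursors c1@6 c2@6 c3@6, authorship ......
After op 5 (insert('t')): buffer="ctunndttt" (len 9), cursors c1@9 c2@9 c3@9, authorship ......123
After op 6 (move_right): buffer="ctunndttt" (len 9), cursors c1@9 c2@9 c3@9, authorship ......123
After op 7 (move_left): buffer="ctunndttt" (len 9), cursors c1@8 c2@8 c3@8, authorship ......123
After op 8 (insert('u')): buffer="ctunndttuuut" (len 12), cursors c1@11 c2@11 c3@11, authorship ......121233

Answer: ctunndttuuut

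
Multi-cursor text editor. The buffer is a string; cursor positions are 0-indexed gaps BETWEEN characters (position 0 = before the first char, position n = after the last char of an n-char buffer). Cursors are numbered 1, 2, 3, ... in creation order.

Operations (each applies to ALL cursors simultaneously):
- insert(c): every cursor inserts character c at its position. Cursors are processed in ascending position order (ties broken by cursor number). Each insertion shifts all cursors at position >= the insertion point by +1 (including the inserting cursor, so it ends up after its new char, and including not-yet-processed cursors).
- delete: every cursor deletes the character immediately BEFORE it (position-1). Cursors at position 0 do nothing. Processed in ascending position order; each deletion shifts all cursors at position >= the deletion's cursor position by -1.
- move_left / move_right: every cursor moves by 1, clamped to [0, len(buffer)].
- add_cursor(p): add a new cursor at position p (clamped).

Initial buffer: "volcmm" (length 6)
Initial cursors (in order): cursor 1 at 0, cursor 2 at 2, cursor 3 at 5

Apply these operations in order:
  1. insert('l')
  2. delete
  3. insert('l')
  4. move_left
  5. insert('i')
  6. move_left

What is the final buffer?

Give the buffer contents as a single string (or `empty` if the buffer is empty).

After op 1 (insert('l')): buffer="lvollcmlm" (len 9), cursors c1@1 c2@4 c3@8, authorship 1..2...3.
After op 2 (delete): buffer="volcmm" (len 6), cursors c1@0 c2@2 c3@5, authorship ......
After op 3 (insert('l')): buffer="lvollcmlm" (len 9), cursors c1@1 c2@4 c3@8, authorship 1..2...3.
After op 4 (move_left): buffer="lvollcmlm" (len 9), cursors c1@0 c2@3 c3@7, authorship 1..2...3.
After op 5 (insert('i')): buffer="ilvoillcmilm" (len 12), cursors c1@1 c2@5 c3@10, authorship 11..22...33.
After op 6 (move_left): buffer="ilvoillcmilm" (len 12), cursors c1@0 c2@4 c3@9, authorship 11..22...33.

Answer: ilvoillcmilm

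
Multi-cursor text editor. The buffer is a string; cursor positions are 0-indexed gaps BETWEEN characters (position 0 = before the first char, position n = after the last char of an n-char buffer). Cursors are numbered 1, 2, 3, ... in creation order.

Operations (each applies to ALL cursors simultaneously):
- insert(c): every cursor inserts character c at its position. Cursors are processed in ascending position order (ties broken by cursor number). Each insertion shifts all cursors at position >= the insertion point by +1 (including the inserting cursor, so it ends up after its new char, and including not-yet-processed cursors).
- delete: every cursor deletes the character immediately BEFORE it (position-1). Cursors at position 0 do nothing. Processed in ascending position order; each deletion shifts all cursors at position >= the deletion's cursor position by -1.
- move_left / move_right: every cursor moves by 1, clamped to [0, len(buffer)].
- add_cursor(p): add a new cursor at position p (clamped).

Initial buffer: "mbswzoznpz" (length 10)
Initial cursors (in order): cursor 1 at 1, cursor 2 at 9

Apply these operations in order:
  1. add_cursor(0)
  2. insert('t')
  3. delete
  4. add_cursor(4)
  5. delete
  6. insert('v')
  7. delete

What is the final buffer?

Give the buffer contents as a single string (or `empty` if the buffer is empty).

After op 1 (add_cursor(0)): buffer="mbswzoznpz" (len 10), cursors c3@0 c1@1 c2@9, authorship ..........
After op 2 (insert('t')): buffer="tmtbswzoznptz" (len 13), cursors c3@1 c1@3 c2@12, authorship 3.1........2.
After op 3 (delete): buffer="mbswzoznpz" (len 10), cursors c3@0 c1@1 c2@9, authorship ..........
After op 4 (add_cursor(4)): buffer="mbswzoznpz" (len 10), cursors c3@0 c1@1 c4@4 c2@9, authorship ..........
After op 5 (delete): buffer="bszoznz" (len 7), cursors c1@0 c3@0 c4@2 c2@6, authorship .......
After op 6 (insert('v')): buffer="vvbsvzoznvz" (len 11), cursors c1@2 c3@2 c4@5 c2@10, authorship 13..4....2.
After op 7 (delete): buffer="bszoznz" (len 7), cursors c1@0 c3@0 c4@2 c2@6, authorship .......

Answer: bszoznz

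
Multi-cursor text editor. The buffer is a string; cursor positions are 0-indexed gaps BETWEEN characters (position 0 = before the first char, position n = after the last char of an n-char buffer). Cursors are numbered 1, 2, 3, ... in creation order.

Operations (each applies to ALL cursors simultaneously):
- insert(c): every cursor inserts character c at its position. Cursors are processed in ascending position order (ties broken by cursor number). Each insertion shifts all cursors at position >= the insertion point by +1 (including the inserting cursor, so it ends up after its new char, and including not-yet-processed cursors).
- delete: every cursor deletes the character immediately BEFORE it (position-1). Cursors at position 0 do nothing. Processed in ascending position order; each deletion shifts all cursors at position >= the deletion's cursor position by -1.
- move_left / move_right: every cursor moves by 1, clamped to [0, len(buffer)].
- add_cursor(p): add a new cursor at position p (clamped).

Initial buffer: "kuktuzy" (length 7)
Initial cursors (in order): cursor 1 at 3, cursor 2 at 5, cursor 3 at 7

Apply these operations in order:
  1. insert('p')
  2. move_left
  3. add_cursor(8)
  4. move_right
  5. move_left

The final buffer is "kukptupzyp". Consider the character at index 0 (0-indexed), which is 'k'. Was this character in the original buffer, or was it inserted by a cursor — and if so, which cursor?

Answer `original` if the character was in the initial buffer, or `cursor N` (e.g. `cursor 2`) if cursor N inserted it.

Answer: original

Derivation:
After op 1 (insert('p')): buffer="kukptupzyp" (len 10), cursors c1@4 c2@7 c3@10, authorship ...1..2..3
After op 2 (move_left): buffer="kukptupzyp" (len 10), cursors c1@3 c2@6 c3@9, authorship ...1..2..3
After op 3 (add_cursor(8)): buffer="kukptupzyp" (len 10), cursors c1@3 c2@6 c4@8 c3@9, authorship ...1..2..3
After op 4 (move_right): buffer="kukptupzyp" (len 10), cursors c1@4 c2@7 c4@9 c3@10, authorship ...1..2..3
After op 5 (move_left): buffer="kukptupzyp" (len 10), cursors c1@3 c2@6 c4@8 c3@9, authorship ...1..2..3
Authorship (.=original, N=cursor N): . . . 1 . . 2 . . 3
Index 0: author = original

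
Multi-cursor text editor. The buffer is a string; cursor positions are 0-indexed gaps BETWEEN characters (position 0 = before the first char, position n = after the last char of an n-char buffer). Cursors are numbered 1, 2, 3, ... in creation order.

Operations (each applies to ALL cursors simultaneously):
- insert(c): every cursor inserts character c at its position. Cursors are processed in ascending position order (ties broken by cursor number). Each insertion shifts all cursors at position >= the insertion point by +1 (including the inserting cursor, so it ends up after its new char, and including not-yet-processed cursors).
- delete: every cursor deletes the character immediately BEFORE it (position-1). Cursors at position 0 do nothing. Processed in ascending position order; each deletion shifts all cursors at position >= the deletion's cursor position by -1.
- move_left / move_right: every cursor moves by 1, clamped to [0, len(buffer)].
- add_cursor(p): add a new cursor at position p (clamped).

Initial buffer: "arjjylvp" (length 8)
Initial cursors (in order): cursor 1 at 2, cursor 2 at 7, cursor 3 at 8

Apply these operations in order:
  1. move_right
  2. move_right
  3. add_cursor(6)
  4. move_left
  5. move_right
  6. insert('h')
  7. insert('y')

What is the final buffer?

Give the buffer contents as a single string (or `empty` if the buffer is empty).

Answer: arjjhyylhyvphhyy

Derivation:
After op 1 (move_right): buffer="arjjylvp" (len 8), cursors c1@3 c2@8 c3@8, authorship ........
After op 2 (move_right): buffer="arjjylvp" (len 8), cursors c1@4 c2@8 c3@8, authorship ........
After op 3 (add_cursor(6)): buffer="arjjylvp" (len 8), cursors c1@4 c4@6 c2@8 c3@8, authorship ........
After op 4 (move_left): buffer="arjjylvp" (len 8), cursors c1@3 c4@5 c2@7 c3@7, authorship ........
After op 5 (move_right): buffer="arjjylvp" (len 8), cursors c1@4 c4@6 c2@8 c3@8, authorship ........
After op 6 (insert('h')): buffer="arjjhylhvphh" (len 12), cursors c1@5 c4@8 c2@12 c3@12, authorship ....1..4..23
After op 7 (insert('y')): buffer="arjjhyylhyvphhyy" (len 16), cursors c1@6 c4@10 c2@16 c3@16, authorship ....11..44..2323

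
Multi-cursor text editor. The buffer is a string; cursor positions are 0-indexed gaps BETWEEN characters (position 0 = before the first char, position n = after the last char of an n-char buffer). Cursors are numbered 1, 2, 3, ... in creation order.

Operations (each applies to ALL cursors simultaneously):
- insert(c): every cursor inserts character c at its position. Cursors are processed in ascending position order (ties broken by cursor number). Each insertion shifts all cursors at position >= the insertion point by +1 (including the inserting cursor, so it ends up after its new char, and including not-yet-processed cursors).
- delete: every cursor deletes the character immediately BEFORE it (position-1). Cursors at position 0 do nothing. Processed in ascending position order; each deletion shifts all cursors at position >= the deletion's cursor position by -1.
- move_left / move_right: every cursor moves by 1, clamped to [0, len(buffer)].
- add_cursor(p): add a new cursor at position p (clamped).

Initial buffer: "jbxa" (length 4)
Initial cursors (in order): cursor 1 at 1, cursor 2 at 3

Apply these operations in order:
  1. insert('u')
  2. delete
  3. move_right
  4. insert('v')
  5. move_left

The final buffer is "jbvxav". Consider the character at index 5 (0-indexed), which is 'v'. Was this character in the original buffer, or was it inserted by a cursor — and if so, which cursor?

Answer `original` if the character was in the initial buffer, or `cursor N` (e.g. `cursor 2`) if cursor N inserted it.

Answer: cursor 2

Derivation:
After op 1 (insert('u')): buffer="jubxua" (len 6), cursors c1@2 c2@5, authorship .1..2.
After op 2 (delete): buffer="jbxa" (len 4), cursors c1@1 c2@3, authorship ....
After op 3 (move_right): buffer="jbxa" (len 4), cursors c1@2 c2@4, authorship ....
After op 4 (insert('v')): buffer="jbvxav" (len 6), cursors c1@3 c2@6, authorship ..1..2
After op 5 (move_left): buffer="jbvxav" (len 6), cursors c1@2 c2@5, authorship ..1..2
Authorship (.=original, N=cursor N): . . 1 . . 2
Index 5: author = 2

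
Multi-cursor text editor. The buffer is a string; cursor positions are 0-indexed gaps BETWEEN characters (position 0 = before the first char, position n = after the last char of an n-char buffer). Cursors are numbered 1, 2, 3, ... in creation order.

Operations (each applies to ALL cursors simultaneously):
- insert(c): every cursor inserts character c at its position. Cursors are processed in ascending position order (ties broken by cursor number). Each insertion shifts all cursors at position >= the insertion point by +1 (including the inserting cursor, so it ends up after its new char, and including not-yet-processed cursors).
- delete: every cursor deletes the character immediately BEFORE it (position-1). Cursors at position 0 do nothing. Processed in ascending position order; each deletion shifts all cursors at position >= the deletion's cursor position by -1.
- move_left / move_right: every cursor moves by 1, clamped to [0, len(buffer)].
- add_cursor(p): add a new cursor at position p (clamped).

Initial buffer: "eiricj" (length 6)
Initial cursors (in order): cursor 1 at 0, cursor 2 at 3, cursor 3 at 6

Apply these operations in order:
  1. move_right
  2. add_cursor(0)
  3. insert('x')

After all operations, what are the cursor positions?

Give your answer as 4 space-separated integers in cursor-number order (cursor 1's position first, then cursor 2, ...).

After op 1 (move_right): buffer="eiricj" (len 6), cursors c1@1 c2@4 c3@6, authorship ......
After op 2 (add_cursor(0)): buffer="eiricj" (len 6), cursors c4@0 c1@1 c2@4 c3@6, authorship ......
After op 3 (insert('x')): buffer="xexirixcjx" (len 10), cursors c4@1 c1@3 c2@7 c3@10, authorship 4.1...2..3

Answer: 3 7 10 1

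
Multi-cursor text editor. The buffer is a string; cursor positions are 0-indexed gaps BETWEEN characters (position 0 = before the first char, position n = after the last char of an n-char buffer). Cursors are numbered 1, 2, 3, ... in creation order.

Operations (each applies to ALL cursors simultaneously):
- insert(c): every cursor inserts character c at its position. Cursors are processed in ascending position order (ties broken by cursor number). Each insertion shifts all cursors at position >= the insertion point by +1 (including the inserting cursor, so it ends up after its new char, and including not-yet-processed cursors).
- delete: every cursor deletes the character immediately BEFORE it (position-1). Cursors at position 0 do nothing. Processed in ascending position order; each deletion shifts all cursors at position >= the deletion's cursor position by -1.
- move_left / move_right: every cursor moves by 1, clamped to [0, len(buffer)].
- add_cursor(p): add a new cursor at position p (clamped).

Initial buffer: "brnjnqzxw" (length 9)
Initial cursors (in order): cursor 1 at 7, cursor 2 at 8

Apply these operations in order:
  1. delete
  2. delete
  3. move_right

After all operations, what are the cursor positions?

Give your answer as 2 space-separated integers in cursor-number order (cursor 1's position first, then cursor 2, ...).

After op 1 (delete): buffer="brnjnqw" (len 7), cursors c1@6 c2@6, authorship .......
After op 2 (delete): buffer="brnjw" (len 5), cursors c1@4 c2@4, authorship .....
After op 3 (move_right): buffer="brnjw" (len 5), cursors c1@5 c2@5, authorship .....

Answer: 5 5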